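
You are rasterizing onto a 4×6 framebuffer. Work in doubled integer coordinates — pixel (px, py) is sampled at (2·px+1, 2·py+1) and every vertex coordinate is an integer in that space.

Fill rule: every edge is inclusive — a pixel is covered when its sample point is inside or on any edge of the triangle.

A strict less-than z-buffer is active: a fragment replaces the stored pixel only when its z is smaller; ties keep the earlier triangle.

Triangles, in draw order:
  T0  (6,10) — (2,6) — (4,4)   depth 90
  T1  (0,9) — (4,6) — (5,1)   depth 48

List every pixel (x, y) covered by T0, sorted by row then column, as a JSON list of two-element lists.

T0:
  2·area = 16
  edge (6, 10)→(2, 6): d=(-4,-4) inclusive
  edge (2, 6)→(4, 4): d=(2,-2) inclusive
  edge (4, 4)→(6, 10): d=(2,6) inclusive
    (1,0)@(3, 1): e=[24,-8,0] → ·  [on edge]
    (3,0)@(7, 1): e=[40,0,-24] → ·  [on edge]
    (2,1)@(5, 3): e=[24,0,-8] → ·  [on edge]
    (0,2)@(1, 5): e=[0,-4,20] → ·  [on edge]
    (1,2)@(3, 5): e=[8,0,8] → █  [on edge]
    (2,2)@(5, 5): e=[16,4,-4] → ·
    (0,3)@(1, 7): e=[-8,0,24] → ·  [on edge]
    (1,3)@(3, 7): e=[0,4,12] → █  [on edge]
    (2,3)@(5, 7): e=[8,8,0] → █  [on edge]
    (3,3)@(7, 7): e=[16,12,-12] → ·
    (1,4)@(3, 9): e=[-8,8,16] → ·
    (2,4)@(5, 9): e=[0,12,4] → █  [on edge]
    (3,5)@(7, 11): e=[0,20,-4] → ·  [on edge]
  covered (4 px):
    · · · ·
    · · · ·
    · █ · ·
    · █ █ ·
    · · █ ·
    · · · ·
T1:
  2·area = 17  (B↔C swapped to make it positive)
  edge (0, 9)→(5, 1): d=(5,-8) inclusive
  edge (5, 1)→(4, 6): d=(-1,5) inclusive
  edge (4, 6)→(0, 9): d=(-4,3) inclusive
    (2,0)@(5, 1): e=[0,0,17] → █  [on edge]
    (3,0)@(7, 1): e=[16,-10,11] → ·
    (2,1)@(5, 3): e=[10,-2,9] → ·
    (1,2)@(3, 5): e=[4,6,7] → █
    (2,2)@(5, 5): e=[20,-4,1] → ·
    (1,3)@(3, 7): e=[14,4,-1] → ·
    (1,5)@(3, 11): e=[34,0,-17] → ·  [on edge]
  covered (2 px):
    · · █ ·
    · · · ·
    · █ · ·
    · · · ·
    · · · ·
    · · · ·

Final: [[1,2],[1,3],[2,3],[2,4]]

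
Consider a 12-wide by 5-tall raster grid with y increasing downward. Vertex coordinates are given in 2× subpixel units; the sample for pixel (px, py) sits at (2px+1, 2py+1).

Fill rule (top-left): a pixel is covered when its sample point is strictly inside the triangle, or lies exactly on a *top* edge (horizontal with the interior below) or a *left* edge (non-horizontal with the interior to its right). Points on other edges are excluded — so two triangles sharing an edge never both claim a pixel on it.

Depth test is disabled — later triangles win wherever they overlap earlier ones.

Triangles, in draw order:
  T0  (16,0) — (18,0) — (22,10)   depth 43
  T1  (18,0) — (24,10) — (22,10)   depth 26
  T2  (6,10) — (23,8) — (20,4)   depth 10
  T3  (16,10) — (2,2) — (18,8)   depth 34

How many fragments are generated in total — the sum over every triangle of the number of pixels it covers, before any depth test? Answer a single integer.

T0:
  2·area = 20
  edge (16, 0)→(18, 0): d=(2,0) top-left  bias=+0
  edge (18, 0)→(22, 10): d=(4,10) right/bottom  bias=-1
  edge (22, 10)→(16, 0): d=(-6,-10) top-left  bias=+0
    (8,0)@(17, 1): e=[2,14,4] → X
    (9,0)@(19, 1): e=[2,-6,24] → .
    (8,1)@(17, 3): e=[6,22,-8] → .
    (9,1)@(19, 3): e=[6,2,12] → X
    (10,1)@(21, 3): e=[6,-18,32] → .
    (9,2)@(19, 5): e=[10,10,0] → X  [on edge]
    (10,2)@(21, 5): e=[10,-10,20] → .
    (9,3)@(19, 7): e=[14,18,-12] → .
  covered (3 px):
    . . . . . . . . X . . .
    . . . . . . . . . X . .
    . . . . . . . . . X . .
    . . . . . . . . . . . .
    . . . . . . . . . . . .
T1:
  2·area = 20
  edge (18, 0)→(24, 10): d=(6,10) right/bottom  bias=-1
  edge (24, 10)→(22, 10): d=(-2,0) right/bottom  bias=-1
  edge (22, 10)→(18, 0): d=(-4,-10) top-left  bias=+0
    (10,2)@(21, 5): e=[0,10,10] → .  [on edge]
    (10,3)@(21, 7): e=[12,6,2] → X
    (11,3)@(23, 7): e=[-8,6,22] → .
    (10,4)@(21, 9): e=[24,2,-6] → .
    (11,4)@(23, 9): e=[4,2,14] → X
  covered (2 px):
    . . . . . . . . . . . .
    . . . . . . . . . . . .
    . . . . . . . . . . . .
    . . . . . . . . . . X .
    . . . . . . . . . . . X
T2:
  2·area = 74  (B↔C swapped to make it positive)
  edge (6, 10)→(20, 4): d=(14,-6) top-left  bias=+0
  edge (20, 4)→(23, 8): d=(3,4) right/bottom  bias=-1
  edge (23, 8)→(6, 10): d=(-17,2) right/bottom  bias=-1
    (9,2)@(19, 5): e=[8,7,59] → X
    (10,2)@(21, 5): e=[20,-1,55] → .
    (6,3)@(13, 7): e=[0,37,37] → X  [on edge]
    (7,3)@(15, 7): e=[12,29,33] → X
    (8,3)@(17, 7): e=[24,21,29] → X
    (10,3)@(21, 7): e=[48,5,21] → X
    (11,3)@(23, 7): e=[60,-3,17] → .
    (4,4)@(9, 9): e=[4,59,11] → X
    (5,4)@(11, 9): e=[16,51,7] → X
    (7,4)@(15, 9): e=[40,35,-1] → .
    (8,4)@(17, 9): e=[52,27,-5] → .
    (9,4)@(19, 9): e=[64,19,-9] → .
  covered (9 px):
    . . . . . . . . . . . .
    . . . . . . . . . . . .
    . . . . . . . . . X . .
    . . . . . . X X X X X .
    . . . . X X X . . . . .
T3:
  2·area = 44
  edge (16, 10)→(2, 2): d=(-14,-8) top-left  bias=+0
  edge (2, 2)→(18, 8): d=(16,6) right/bottom  bias=-1
  edge (18, 8)→(16, 10): d=(-2,2) right/bottom  bias=-1
    (11,1)@(23, 3): e=[154,-110,0] → .  [on edge]
    (4,2)@(9, 5): e=[14,6,24] → X
    (5,2)@(11, 5): e=[30,-6,20] → .
    (10,2)@(21, 5): e=[110,-66,0] → .  [on edge]
    (4,3)@(9, 7): e=[-14,38,20] → .
    (5,3)@(11, 7): e=[2,26,16] → X
    (6,3)@(13, 7): e=[18,14,12] → X
    (7,3)@(15, 7): e=[34,2,8] → X
    (8,3)@(17, 7): e=[50,-10,4] → .
    (9,3)@(19, 7): e=[66,-22,0] → .  [on edge]
    (5,4)@(11, 9): e=[-26,58,12] → .
    (6,4)@(13, 9): e=[-10,46,8] → .
    (8,4)@(17, 9): e=[22,22,0] → .  [on edge]
  covered (5 px):
    . . . . . . . . . . . .
    . . . . . . . . . . . .
    . . . . X . . . . . . .
    . . . . . X X X . . . .
    . . . . . . . X . . . .

Answer: 19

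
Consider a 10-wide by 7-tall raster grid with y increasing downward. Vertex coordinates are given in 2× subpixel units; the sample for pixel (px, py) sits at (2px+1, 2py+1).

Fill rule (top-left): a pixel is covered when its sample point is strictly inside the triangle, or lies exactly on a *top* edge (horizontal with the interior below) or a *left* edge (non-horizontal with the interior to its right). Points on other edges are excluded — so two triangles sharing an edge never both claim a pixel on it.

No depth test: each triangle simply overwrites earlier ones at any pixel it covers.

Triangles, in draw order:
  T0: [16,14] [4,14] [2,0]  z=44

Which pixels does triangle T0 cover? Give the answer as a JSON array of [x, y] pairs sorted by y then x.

T0:
  2·area = 168
  edge (16, 14)→(4, 14): d=(-12,0) right/bottom  bias=-1
  edge (4, 14)→(2, 0): d=(-2,-14) top-left  bias=+0
  edge (2, 0)→(16, 14): d=(14,14) right/bottom  bias=-1
    (1,0)@(3, 1): e=[156,12,0] → .  [on edge]
    (1,1)@(3, 3): e=[132,8,28] → X
    (2,1)@(5, 3): e=[132,36,0] → .  [on edge]
    (1,2)@(3, 5): e=[108,4,56] → X
    (2,2)@(5, 5): e=[108,32,28] → X
    (3,2)@(7, 5): e=[108,60,0] → .  [on edge]
    (1,3)@(3, 7): e=[84,0,84] → X  [on edge]
    (3,3)@(7, 7): e=[84,56,28] → X
    (4,3)@(9, 7): e=[84,84,0] → .  [on edge]
    (1,4)@(3, 9): e=[60,-4,112] → .
    (2,4)@(5, 9): e=[60,24,84] → X
    (4,4)@(9, 9): e=[60,80,28] → X
    (5,4)@(11, 9): e=[60,108,0] → .  [on edge]
    (6,5)@(13, 11): e=[36,132,0] → .  [on edge]
    (7,6)@(15, 13): e=[12,156,0] → .  [on edge]
  covered (18 px):
    . . . . . . . . . .
    . X . . . . . . . .
    . X X . . . . . . .
    . X X X . . . . . .
    . . X X X . . . . .
    . . X X X X . . . .
    . . X X X X X . . .

Answer: [[1,1],[1,2],[2,2],[1,3],[2,3],[3,3],[2,4],[3,4],[4,4],[2,5],[3,5],[4,5],[5,5],[2,6],[3,6],[4,6],[5,6],[6,6]]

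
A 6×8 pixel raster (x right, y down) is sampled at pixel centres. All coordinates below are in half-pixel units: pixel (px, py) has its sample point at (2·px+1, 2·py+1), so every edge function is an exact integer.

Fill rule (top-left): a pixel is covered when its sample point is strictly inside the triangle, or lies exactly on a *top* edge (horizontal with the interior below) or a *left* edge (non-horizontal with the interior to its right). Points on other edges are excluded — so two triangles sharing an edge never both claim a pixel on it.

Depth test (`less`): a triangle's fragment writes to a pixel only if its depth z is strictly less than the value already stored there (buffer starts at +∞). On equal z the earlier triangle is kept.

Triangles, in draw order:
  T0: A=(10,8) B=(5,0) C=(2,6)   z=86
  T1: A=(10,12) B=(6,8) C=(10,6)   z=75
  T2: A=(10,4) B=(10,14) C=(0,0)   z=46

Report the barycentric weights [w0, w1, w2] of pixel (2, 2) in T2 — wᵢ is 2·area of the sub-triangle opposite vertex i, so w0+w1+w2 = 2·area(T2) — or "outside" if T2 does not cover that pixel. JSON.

T0:
  2·area = 54  (B↔C swapped to make it positive)
  edge (10, 8)→(2, 6): d=(-8,-2) top-left  bias=+0
  edge (2, 6)→(5, 0): d=(3,-6) top-left  bias=+0
  edge (5, 0)→(10, 8): d=(5,8) right/bottom  bias=-1
    (2,0)@(5, 1): e=[46,3,5] → X
    (3,0)@(7, 1): e=[50,15,-11] → .
    (2,1)@(5, 3): e=[30,9,15] → X
    (3,1)@(7, 3): e=[34,21,-1] → .
    (1,2)@(3, 5): e=[10,3,41] → X
    (3,2)@(7, 5): e=[18,27,9] → X
    (4,2)@(9, 5): e=[22,39,-7] → .
    (1,3)@(3, 7): e=[-6,9,51] → .
    (2,3)@(5, 7): e=[-2,21,35] → .
    (3,3)@(7, 7): e=[2,33,19] → X
    (4,3)@(9, 7): e=[6,45,3] → X
    (5,3)@(11, 7): e=[10,57,-13] → .
  covered (7 px):
    . . X . . .
    . . X . . .
    . X X X . .
    . . . X X .
    . . . . . .
    . . . . . .
    . . . . . .
    . . . . . .
T1:
  2·area = 24
  edge (10, 12)→(6, 8): d=(-4,-4) top-left  bias=+0
  edge (6, 8)→(10, 6): d=(4,-2) top-left  bias=+0
  edge (10, 6)→(10, 12): d=(0,6) right/bottom  bias=-1
    (0,1)@(1, 3): e=[0,-30,54] → .  [on edge]
    (1,2)@(3, 5): e=[0,-18,42] → .  [on edge]
    (2,3)@(5, 7): e=[0,-6,30] → .  [on edge]
    (4,3)@(9, 7): e=[16,2,6] → X
    (5,3)@(11, 7): e=[24,6,-6] → .
    (3,4)@(7, 9): e=[0,6,18] → X  [on edge]
    (5,4)@(11, 9): e=[16,14,-6] → .
    (3,5)@(7, 11): e=[-8,14,18] → .
    (4,5)@(9, 11): e=[0,18,6] → X  [on edge]
    (5,5)@(11, 11): e=[8,22,-6] → .
    (4,6)@(9, 13): e=[-8,26,6] → .
    (5,6)@(11, 13): e=[0,30,-6] → .  [on edge]
  covered (4 px):
    . . . . . .
    . . . . . .
    . . . . . .
    . . . . X .
    . . . X X .
    . . . . X .
    . . . . . .
    . . . . . .
T2:
  2·area = 100
  edge (10, 4)→(10, 14): d=(0,10) right/bottom  bias=-1
  edge (10, 14)→(0, 0): d=(-10,-14) top-left  bias=+0
  edge (0, 0)→(10, 4): d=(10,4) right/bottom  bias=-1
    (0,0)@(1, 1): e=[90,4,6] → X
    (1,0)@(3, 1): e=[70,32,-2] → .
    (0,1)@(1, 3): e=[90,-16,26] → .
    (1,1)@(3, 3): e=[70,12,18] → X
    (2,1)@(5, 3): e=[50,40,10] → X
    (3,1)@(7, 3): e=[30,68,2] → X
    (4,1)@(9, 3): e=[10,96,-6] → .
    (1,2)@(3, 5): e=[70,-8,38] → .
    (2,2)@(5, 5): e=[50,20,30] → X
    (4,2)@(9, 5): e=[10,76,14] → X
    (5,2)@(11, 5): e=[-10,104,6] → .
    (2,3)@(5, 7): e=[50,0,50] → X  [on edge]
  covered (13 px):
    X . . . . .
    . X X X . .
    . . X X X .
    . . X X X .
    . . . X X .
    . . . . X .
    . . . . . .
    . . . . . .

Final: [20,30,50]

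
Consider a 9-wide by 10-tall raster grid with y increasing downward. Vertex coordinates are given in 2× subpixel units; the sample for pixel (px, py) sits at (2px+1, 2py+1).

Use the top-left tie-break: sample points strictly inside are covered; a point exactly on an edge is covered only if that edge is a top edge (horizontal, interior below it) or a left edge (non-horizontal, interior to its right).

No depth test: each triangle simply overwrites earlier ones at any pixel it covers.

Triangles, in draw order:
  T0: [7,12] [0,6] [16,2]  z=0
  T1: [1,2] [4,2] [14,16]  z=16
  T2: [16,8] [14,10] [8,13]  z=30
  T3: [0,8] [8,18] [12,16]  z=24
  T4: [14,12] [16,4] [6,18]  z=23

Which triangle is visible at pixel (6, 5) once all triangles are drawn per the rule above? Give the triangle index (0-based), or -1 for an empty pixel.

T0:
  2·area = 124
  edge (7, 12)→(0, 6): d=(-7,-6) top-left  bias=+0
  edge (0, 6)→(16, 2): d=(16,-4) top-left  bias=+0
  edge (16, 2)→(7, 12): d=(-9,10) right/bottom  bias=-1
    (6,1)@(13, 3): e=[99,4,21] → X
    (7,1)@(15, 3): e=[111,12,1] → X
    (8,1)@(17, 3): e=[123,20,-19] → .
    (2,2)@(5, 5): e=[37,4,83] → X
    (3,2)@(7, 5): e=[49,12,63] → X
    (4,2)@(9, 5): e=[61,20,43] → X
    (5,2)@(11, 5): e=[73,28,23] → X
    (7,2)@(15, 5): e=[97,44,-17] → .
    (1,3)@(3, 7): e=[11,28,85] → X
    (6,3)@(13, 7): e=[71,68,-15] → .
    (1,4)@(3, 9): e=[-3,60,67] → .
    (2,4)@(5, 9): e=[9,68,47] → X
  covered (16 px):
    . . . . . . . . .
    . . . . . . X X .
    . . X X X X X . .
    . X X X X X . . .
    . . X X X . . . .
    . . . X . . . . .
    . . . . . . . . .
    . . . . . . . . .
    . . . . . . . . .
    . . . . . . . . .
T1:
  2·area = 42
  edge (1, 2)→(4, 2): d=(3,0) top-left  bias=+0
  edge (4, 2)→(14, 16): d=(10,14) right/bottom  bias=-1
  edge (14, 16)→(1, 2): d=(-13,-14) top-left  bias=+0
    (1,1)@(3, 3): e=[3,24,15] → X
    (2,1)@(5, 3): e=[3,-4,43] → .
    (1,2)@(3, 5): e=[9,44,-11] → .
    (2,2)@(5, 5): e=[9,16,17] → X
    (3,2)@(7, 5): e=[9,-12,45] → .
    (2,3)@(5, 7): e=[15,36,-9] → .
    (3,3)@(7, 7): e=[15,8,19] → X
    (4,3)@(9, 7): e=[15,-20,47] → .
    (3,4)@(7, 9): e=[21,28,-7] → .
    (4,4)@(9, 9): e=[21,0,21] → .  [on edge]
  covered (3 px):
    . . . . . . . . .
    . X . . . . . . .
    . . X . . . . . .
    . . . X . . . . .
    . . . . . . . . .
    . . . . . . . . .
    . . . . . . . . .
    . . . . . . . . .
    . . . . . . . . .
    . . . . . . . . .
T2:
  2·area = 6
  edge (16, 8)→(14, 10): d=(-2,2) right/bottom  bias=-1
  edge (14, 10)→(8, 13): d=(-6,3) right/bottom  bias=-1
  edge (8, 13)→(16, 8): d=(8,-5) top-left  bias=+0
    (8,3)@(17, 7): e=[0,9,-3] → .  [on edge]
    (7,4)@(15, 9): e=[0,3,3] → .  [on edge]
    (6,5)@(13, 11): e=[0,-3,9] → .  [on edge]
    (5,6)@(11, 13): e=[0,-9,15] → .  [on edge]
    (4,7)@(9, 15): e=[0,-15,21] → .  [on edge]
    (3,8)@(7, 17): e=[0,-21,27] → .  [on edge]
    (2,9)@(5, 19): e=[0,-27,33] → .  [on edge]
  covered (0 px):
    . . . . . . . . .
    . . . . . . . . .
    . . . . . . . . .
    . . . . . . . . .
    . . . . . . . . .
    . . . . . . . . .
    . . . . . . . . .
    . . . . . . . . .
    . . . . . . . . .
    . . . . . . . . .
T3:
  2·area = 56  (B↔C swapped to make it positive)
  edge (0, 8)→(12, 16): d=(12,8) right/bottom  bias=-1
  edge (12, 16)→(8, 18): d=(-4,2) right/bottom  bias=-1
  edge (8, 18)→(0, 8): d=(-8,-10) top-left  bias=+0
    (0,4)@(1, 9): e=[4,50,2] → X
    (1,4)@(3, 9): e=[-12,46,22] → .
    (0,5)@(1, 11): e=[28,42,-14] → .
    (1,5)@(3, 11): e=[12,38,6] → X
    (2,5)@(5, 11): e=[-4,34,26] → .
    (1,6)@(3, 13): e=[36,30,-10] → .
    (2,6)@(5, 13): e=[20,26,10] → X
    (3,6)@(7, 13): e=[4,22,30] → X
    (4,6)@(9, 13): e=[-12,18,50] → .
    (2,7)@(5, 15): e=[44,18,-6] → .
    (3,7)@(7, 15): e=[28,14,14] → X
    (4,7)@(9, 15): e=[12,10,34] → X
  covered (7 px):
    . . . . . . . . .
    . . . . . . . . .
    . . . . . . . . .
    . . . . . . . . .
    X . . . . . . . .
    . X . . . . . . .
    . . X X . . . . .
    . . . X X . . . .
    . . . . X . . . .
    . . . . . . . . .
T4:
  2·area = 52  (B↔C swapped to make it positive)
  edge (14, 12)→(6, 18): d=(-8,6) right/bottom  bias=-1
  edge (6, 18)→(16, 4): d=(10,-14) top-left  bias=+0
  edge (16, 4)→(14, 12): d=(-2,8) right/bottom  bias=-1
    (7,3)@(15, 7): e=[34,16,2] → X
    (8,3)@(17, 7): e=[22,44,-14] → .
    (6,4)@(13, 9): e=[30,8,14] → X
    (7,4)@(15, 9): e=[18,36,-2] → .
    (5,5)@(11, 11): e=[26,0,26] → X  [on edge]
    (7,5)@(15, 11): e=[2,56,-6] → .
    (5,6)@(11, 13): e=[10,20,22] → X
    (6,6)@(13, 13): e=[-2,48,6] → .
    (4,7)@(9, 15): e=[6,12,34] → X
    (5,7)@(11, 15): e=[-6,40,18] → .
    (3,8)@(7, 17): e=[2,4,46] → X
    (4,8)@(9, 17): e=[-10,32,30] → .
  covered (7 px):
    . . . . . . . . .
    . . . . . . . . .
    . . . . . . . . .
    . . . . . . . X .
    . . . . . . X . .
    . . . . . X X . .
    . . . . . X . . .
    . . . . X . . . .
    . . . X . . . . .
    . . . . . . . . .

Z-buffer (winner per pixel, '.' = empty):
  . . . . . . . . .
  . 1 . . . . 0 0 .
  . . 1 0 0 0 0 . .
  . 0 0 1 0 0 . 4 .
  3 . 0 0 0 . 4 . .
  . 3 . 0 . 4 4 . .
  . . 3 3 . 4 . . .
  . . . 3 4 . . . .
  . . . 4 3 . . . .
  . . . . . . . . .

Result: 4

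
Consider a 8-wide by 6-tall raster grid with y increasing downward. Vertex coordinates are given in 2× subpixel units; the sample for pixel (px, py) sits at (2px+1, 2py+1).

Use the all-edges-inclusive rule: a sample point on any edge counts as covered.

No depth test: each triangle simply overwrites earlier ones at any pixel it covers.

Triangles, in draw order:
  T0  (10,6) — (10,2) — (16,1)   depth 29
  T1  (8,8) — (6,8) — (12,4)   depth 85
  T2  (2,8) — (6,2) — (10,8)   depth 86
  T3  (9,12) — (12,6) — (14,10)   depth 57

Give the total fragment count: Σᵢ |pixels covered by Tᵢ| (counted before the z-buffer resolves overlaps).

T0:
  2·area = 24
  edge (10, 6)→(10, 2): d=(0,-4) inclusive
  edge (10, 2)→(16, 1): d=(6,-1) inclusive
  edge (16, 1)→(10, 6): d=(-6,5) inclusive
    (5,1)@(11, 3): e=[4,7,13] → #
    (6,1)@(13, 3): e=[12,9,3] → #
    (7,1)@(15, 3): e=[20,11,-7] → ·
    (5,2)@(11, 5): e=[4,19,1] → #
    (6,2)@(13, 5): e=[12,21,-9] → ·
    (5,3)@(11, 7): e=[4,31,-11] → ·
  covered (3 px):
    · · · · · · · ·
    · · · · · # # ·
    · · · · · # · ·
    · · · · · · · ·
    · · · · · · · ·
    · · · · · · · ·
T1:
  2·area = 8
  edge (8, 8)→(6, 8): d=(-2,0) inclusive
  edge (6, 8)→(12, 4): d=(6,-4) inclusive
  edge (12, 4)→(8, 8): d=(-4,4) inclusive
    (7,0)@(15, 1): e=[14,-6,0] → ·  [on edge]
    (6,1)@(13, 3): e=[10,-2,0] → ·  [on edge]
    (5,2)@(11, 5): e=[6,2,0] → #  [on edge]
    (6,2)@(13, 5): e=[6,10,-8] → ·
    (4,3)@(9, 7): e=[2,6,0] → #  [on edge]
    (5,3)@(11, 7): e=[2,14,-8] → ·
    (3,4)@(7, 9): e=[-2,10,0] → ·  [on edge]
    (4,4)@(9, 9): e=[-2,18,-8] → ·
    (2,5)@(5, 11): e=[-6,14,0] → ·  [on edge]
  covered (2 px):
    · · · · · · · ·
    · · · · · · · ·
    · · · · · # · ·
    · · · · # · · ·
    · · · · · · · ·
    · · · · · · · ·
T2:
  2·area = 48
  edge (2, 8)→(6, 2): d=(4,-6) inclusive
  edge (6, 2)→(10, 8): d=(4,6) inclusive
  edge (10, 8)→(2, 8): d=(-8,0) inclusive
    (2,2)@(5, 5): e=[6,18,24] → #
    (3,2)@(7, 5): e=[18,6,24] → #
    (4,2)@(9, 5): e=[30,-6,24] → ·
    (1,3)@(3, 7): e=[2,38,8] → #
    (4,3)@(9, 7): e=[38,2,8] → #
    (5,3)@(11, 7): e=[50,-10,8] → ·
    (1,4)@(3, 9): e=[10,46,-8] → ·
    (2,4)@(5, 9): e=[22,34,-8] → ·
    (3,4)@(7, 9): e=[34,22,-8] → ·
    (4,4)@(9, 9): e=[46,10,-8] → ·
  covered (6 px):
    · · · · · · · ·
    · · · · · · · ·
    · · # # · · · ·
    · # # # # · · ·
    · · · · · · · ·
    · · · · · · · ·
T3:
  2·area = 24
  edge (9, 12)→(12, 6): d=(3,-6) inclusive
  edge (12, 6)→(14, 10): d=(2,4) inclusive
  edge (14, 10)→(9, 12): d=(-5,2) inclusive
    (5,4)@(11, 9): e=[3,10,11] → #
    (6,4)@(13, 9): e=[15,2,7] → #
    (7,4)@(15, 9): e=[27,-6,3] → ·
    (5,5)@(11, 11): e=[9,14,1] → #
    (6,5)@(13, 11): e=[21,6,-3] → ·
  covered (3 px):
    · · · · · · · ·
    · · · · · · · ·
    · · · · · · · ·
    · · · · · · · ·
    · · · · · # # ·
    · · · · · # · ·

Result: 14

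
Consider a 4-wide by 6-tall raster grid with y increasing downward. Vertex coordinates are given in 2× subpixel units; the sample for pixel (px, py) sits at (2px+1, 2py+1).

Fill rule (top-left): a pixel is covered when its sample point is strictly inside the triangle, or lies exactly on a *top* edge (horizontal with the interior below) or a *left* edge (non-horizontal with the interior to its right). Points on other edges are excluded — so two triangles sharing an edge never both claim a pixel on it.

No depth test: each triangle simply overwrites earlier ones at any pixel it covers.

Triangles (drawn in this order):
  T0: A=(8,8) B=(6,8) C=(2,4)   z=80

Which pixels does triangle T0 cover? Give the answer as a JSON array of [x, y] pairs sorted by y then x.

T0:
  2·area = 8
  edge (8, 8)→(6, 8): d=(-2,0) right/bottom  bias=-1
  edge (6, 8)→(2, 4): d=(-4,-4) top-left  bias=+0
  edge (2, 4)→(8, 8): d=(6,4) right/bottom  bias=-1
    (0,1)@(1, 3): e=[10,0,-2] → ·  [on edge]
    (1,2)@(3, 5): e=[6,0,2] → #  [on edge]
    (2,2)@(5, 5): e=[6,8,-6] → ·
    (1,3)@(3, 7): e=[2,-8,14] → ·
    (2,3)@(5, 7): e=[2,0,6] → #  [on edge]
    (3,3)@(7, 7): e=[2,8,-2] → ·
    (2,4)@(5, 9): e=[-2,-8,18] → ·
    (3,4)@(7, 9): e=[-2,0,10] → ·  [on edge]
  covered (2 px):
    · · · ·
    · · · ·
    · # · ·
    · · # ·
    · · · ·
    · · · ·

Final: [[1,2],[2,3]]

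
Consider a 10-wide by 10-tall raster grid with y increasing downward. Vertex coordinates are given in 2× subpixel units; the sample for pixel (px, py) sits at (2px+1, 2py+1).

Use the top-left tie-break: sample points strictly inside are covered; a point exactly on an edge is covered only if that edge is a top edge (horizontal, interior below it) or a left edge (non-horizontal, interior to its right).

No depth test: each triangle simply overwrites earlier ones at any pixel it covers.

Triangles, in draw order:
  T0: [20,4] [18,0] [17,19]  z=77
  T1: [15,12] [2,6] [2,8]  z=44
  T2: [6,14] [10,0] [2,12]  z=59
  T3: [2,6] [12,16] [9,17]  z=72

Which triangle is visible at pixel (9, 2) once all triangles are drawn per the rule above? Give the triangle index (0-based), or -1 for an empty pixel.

T0:
  2·area = 42  (B↔C swapped to make it positive)
  edge (20, 4)→(17, 19): d=(-3,15) right/bottom  bias=-1
  edge (17, 19)→(18, 0): d=(1,-19) top-left  bias=+0
  edge (18, 0)→(20, 4): d=(2,4) right/bottom  bias=-1
    (9,1)@(19, 3): e=[18,22,2] → #
    (9,2)@(19, 5): e=[12,24,6] → #
    (9,3)@(19, 7): e=[6,26,10] → #
    (9,4)@(19, 9): e=[0,28,14] → ·  [on edge]
    (8,9)@(17, 19): e=[0,0,42] → ·  [on edge]
  covered (3 px):
    · · · · · · · · · ·
    · · · · · · · · · #
    · · · · · · · · · #
    · · · · · · · · · #
    · · · · · · · · · ·
    · · · · · · · · · ·
    · · · · · · · · · ·
    · · · · · · · · · ·
    · · · · · · · · · ·
    · · · · · · · · · ·
T1:
  2·area = 26  (B↔C swapped to make it positive)
  edge (15, 12)→(2, 8): d=(-13,-4) top-left  bias=+0
  edge (2, 8)→(2, 6): d=(0,-2) top-left  bias=+0
  edge (2, 6)→(15, 12): d=(13,6) right/bottom  bias=-1
    (1,3)@(3, 7): e=[17,2,7] → #
    (2,3)@(5, 7): e=[25,6,-5] → ·
    (1,4)@(3, 9): e=[-9,2,33] → ·
    (3,4)@(7, 9): e=[7,10,9] → #
    (4,4)@(9, 9): e=[15,14,-3] → ·
    (3,5)@(7, 11): e=[-19,10,35] → ·
  covered (2 px):
    · · · · · · · · · ·
    · · · · · · · · · ·
    · · · · · · · · · ·
    · # · · · · · · · ·
    · · · # · · · · · ·
    · · · · · · · · · ·
    · · · · · · · · · ·
    · · · · · · · · · ·
    · · · · · · · · · ·
    · · · · · · · · · ·
T2:
  2·area = 64  (B↔C swapped to make it positive)
  edge (6, 14)→(2, 12): d=(-4,-2) top-left  bias=+0
  edge (2, 12)→(10, 0): d=(8,-12) top-left  bias=+0
  edge (10, 0)→(6, 14): d=(-4,14) right/bottom  bias=-1
    (4,1)@(9, 3): e=[50,12,2] → #
    (5,1)@(11, 3): e=[54,36,-26] → ·
    (3,2)@(7, 5): e=[38,4,22] → #
    (4,2)@(9, 5): e=[42,28,-6] → ·
    (3,3)@(7, 7): e=[30,20,14] → #
    (4,3)@(9, 7): e=[34,44,-14] → ·
    (2,4)@(5, 9): e=[18,12,34] → #
    (4,4)@(9, 9): e=[26,60,-22] → ·
    (1,5)@(3, 11): e=[6,4,54] → #
    (3,5)@(7, 11): e=[14,52,-2] → ·
    (1,6)@(3, 13): e=[-2,20,46] → ·
    (2,6)@(5, 13): e=[2,44,18] → #
  covered (8 px):
    · · · · · · · · · ·
    · · · · # · · · · ·
    · · · # · · · · · ·
    · · · # · · · · · ·
    · · # # · · · · · ·
    · # # · · · · · · ·
    · · # · · · · · · ·
    · · · · · · · · · ·
    · · · · · · · · · ·
    · · · · · · · · · ·
T3:
  2·area = 40
  edge (2, 6)→(12, 16): d=(10,10) right/bottom  bias=-1
  edge (12, 16)→(9, 17): d=(-3,1) right/bottom  bias=-1
  edge (9, 17)→(2, 6): d=(-7,-11) top-left  bias=+0
    (0,2)@(1, 5): e=[0,44,-4] → ·  [on edge]
    (1,3)@(3, 7): e=[0,36,4] → ·  [on edge]
    (2,4)@(5, 9): e=[0,28,12] → ·  [on edge]
    (3,5)@(7, 11): e=[0,20,20] → ·  [on edge]
    (3,6)@(7, 13): e=[20,14,6] → #
    (4,6)@(9, 13): e=[0,12,28] → ·  [on edge]
    (3,7)@(7, 15): e=[40,8,-8] → ·
    (4,7)@(9, 15): e=[20,6,14] → #
    (5,7)@(11, 15): e=[0,4,36] → ·  [on edge]
    (7,7)@(15, 15): e=[-40,0,80] → ·  [on edge]
    (4,8)@(9, 17): e=[40,0,0] → ·  [on edge]
    (6,8)@(13, 17): e=[0,-4,44] → ·  [on edge]
    (1,9)@(3, 19): e=[120,0,-80] → ·  [on edge]
    (7,9)@(15, 19): e=[0,-12,52] → ·  [on edge]
  covered (2 px):
    · · · · · · · · · ·
    · · · · · · · · · ·
    · · · · · · · · · ·
    · · · · · · · · · ·
    · · · · · · · · · ·
    · · · · · · · · · ·
    · · · # · · · · · ·
    · · · · # · · · · ·
    · · · · · · · · · ·
    · · · · · · · · · ·

Z-buffer (winner per pixel, '.' = empty):
  . . . . . . . . . .
  . . . . 2 . . . . 0
  . . . 2 . . . . . 0
  . 1 . 2 . . . . . 0
  . . 2 2 . . . . . .
  . 2 2 . . . . . . .
  . . 2 3 . . . . . .
  . . . . 3 . . . . .
  . . . . . . . . . .
  . . . . . . . . . .

Result: 0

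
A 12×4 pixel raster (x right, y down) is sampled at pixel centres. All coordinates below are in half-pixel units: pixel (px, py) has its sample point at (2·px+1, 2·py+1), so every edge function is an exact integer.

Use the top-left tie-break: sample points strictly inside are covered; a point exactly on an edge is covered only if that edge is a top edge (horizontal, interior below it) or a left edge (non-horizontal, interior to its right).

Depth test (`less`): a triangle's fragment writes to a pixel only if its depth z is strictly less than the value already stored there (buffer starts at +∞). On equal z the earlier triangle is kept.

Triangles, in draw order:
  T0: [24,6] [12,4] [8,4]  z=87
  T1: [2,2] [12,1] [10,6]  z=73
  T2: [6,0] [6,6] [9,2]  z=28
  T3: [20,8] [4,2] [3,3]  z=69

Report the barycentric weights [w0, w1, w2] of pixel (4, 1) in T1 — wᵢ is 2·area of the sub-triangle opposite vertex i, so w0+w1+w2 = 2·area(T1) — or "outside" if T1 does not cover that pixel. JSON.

T0:
  2·area = 8  (B↔C swapped to make it positive)
  edge (24, 6)→(8, 4): d=(-16,-2) top-left  bias=+0
  edge (8, 4)→(12, 4): d=(4,0) top-left  bias=+0
  edge (12, 4)→(24, 6): d=(12,2) right/bottom  bias=-1
    (8,2)@(17, 5): e=[2,4,2] → X
    (9,2)@(19, 5): e=[6,4,-2] → .
    (8,3)@(17, 7): e=[-30,12,26] → .
  covered (1 px):
    . . . . . . . . . . . .
    . . . . . . . . . . . .
    . . . . . . . . X . . .
    . . . . . . . . . . . .
T1:
  2·area = 48
  edge (2, 2)→(12, 1): d=(10,-1) top-left  bias=+0
  edge (12, 1)→(10, 6): d=(-2,5) right/bottom  bias=-1
  edge (10, 6)→(2, 2): d=(-8,-4) top-left  bias=+0
    (2,1)@(5, 3): e=[13,31,4] → X
    (3,1)@(7, 3): e=[15,21,12] → X
    (4,1)@(9, 3): e=[17,11,20] → X
    (5,1)@(11, 3): e=[19,1,28] → X
    (6,1)@(13, 3): e=[21,-9,36] → .
    (2,2)@(5, 5): e=[33,27,-12] → .
    (3,2)@(7, 5): e=[35,17,-4] → .
    (4,2)@(9, 5): e=[37,7,4] → X
    (5,2)@(11, 5): e=[39,-3,12] → .
    (4,3)@(9, 7): e=[57,3,-12] → .
  covered (5 px):
    . . . . . . . . . . . .
    . . X X X X . . . . . .
    . . . . X . . . . . . .
    . . . . . . . . . . . .
T2:
  2·area = 18  (B↔C swapped to make it positive)
  edge (6, 0)→(9, 2): d=(3,2) right/bottom  bias=-1
  edge (9, 2)→(6, 6): d=(-3,4) right/bottom  bias=-1
  edge (6, 6)→(6, 0): d=(0,-6) top-left  bias=+0
    (3,0)@(7, 1): e=[1,11,6] → X
    (4,0)@(9, 1): e=[-3,3,18] → .
    (3,1)@(7, 3): e=[7,5,6] → X
    (4,1)@(9, 3): e=[3,-3,18] → .
    (3,2)@(7, 5): e=[13,-1,6] → .
  covered (2 px):
    . . . X . . . . . . . .
    . . . X . . . . . . . .
    . . . . . . . . . . . .
    . . . . . . . . . . . .
T3:
  2·area = 22  (B↔C swapped to make it positive)
  edge (20, 8)→(3, 3): d=(-17,-5) top-left  bias=+0
  edge (3, 3)→(4, 2): d=(1,-1) top-left  bias=+0
  edge (4, 2)→(20, 8): d=(16,6) right/bottom  bias=-1
    (2,0)@(5, 1): e=[44,0,-22] → .  [on edge]
    (1,1)@(3, 3): e=[0,0,22] → X  [on edge]
    (2,1)@(5, 3): e=[10,2,10] → X
    (3,1)@(7, 3): e=[20,4,-2] → .
    (0,2)@(1, 5): e=[-44,0,66] → .  [on edge]
    (1,2)@(3, 5): e=[-34,2,54] → .
    (2,2)@(5, 5): e=[-24,4,42] → .
    (5,2)@(11, 5): e=[6,10,6] → X
    (6,2)@(13, 5): e=[16,12,-6] → .
    (5,3)@(11, 7): e=[-28,12,38] → .
    (8,3)@(17, 7): e=[2,18,2] → X
    (9,3)@(19, 7): e=[12,20,-10] → .
  covered (4 px):
    . . . . . . . . . . . .
    . X X . . . . . . . . .
    . . . . . X . . . . . .
    . . . . . . . . X . . .

Final: [11,20,17]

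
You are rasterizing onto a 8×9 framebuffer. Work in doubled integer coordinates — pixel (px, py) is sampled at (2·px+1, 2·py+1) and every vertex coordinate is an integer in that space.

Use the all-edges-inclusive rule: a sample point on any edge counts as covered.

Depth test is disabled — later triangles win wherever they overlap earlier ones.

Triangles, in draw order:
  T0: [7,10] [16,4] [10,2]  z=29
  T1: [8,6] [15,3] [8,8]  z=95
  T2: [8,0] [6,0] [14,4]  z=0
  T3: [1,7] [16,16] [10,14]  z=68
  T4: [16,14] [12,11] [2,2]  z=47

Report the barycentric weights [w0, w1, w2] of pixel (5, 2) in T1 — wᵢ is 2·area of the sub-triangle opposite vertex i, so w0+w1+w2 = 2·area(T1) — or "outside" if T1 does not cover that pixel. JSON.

T0:
  2·area = 54  (B↔C swapped to make it positive)
  edge (7, 10)→(10, 2): d=(3,-8) inclusive
  edge (10, 2)→(16, 4): d=(6,2) inclusive
  edge (16, 4)→(7, 10): d=(-9,6) inclusive
    (3,0)@(7, 1): e=[-27,0,81] → ·  [on edge]
    (5,1)@(11, 3): e=[11,4,39] → #
    (6,1)@(13, 3): e=[27,0,27] → #  [on edge]
    (7,1)@(15, 3): e=[43,-4,15] → ·
    (4,2)@(9, 5): e=[1,20,33] → #
    (7,2)@(15, 5): e=[49,8,-3] → ·
    (4,3)@(9, 7): e=[7,32,15] → #
    (6,3)@(13, 7): e=[39,24,-9] → ·
    (4,4)@(9, 9): e=[13,44,-3] → ·
    (5,4)@(11, 9): e=[29,40,-15] → ·
  covered (7 px):
    · · · · · · · ·
    · · · · · # # ·
    · · · · # # # ·
    · · · · # # · ·
    · · · · · · · ·
    · · · · · · · ·
    · · · · · · · ·
    · · · · · · · ·
    · · · · · · · ·
T1:
  2·area = 14
  edge (8, 6)→(15, 3): d=(7,-3) inclusive
  edge (15, 3)→(8, 8): d=(-7,5) inclusive
  edge (8, 8)→(8, 6): d=(0,-2) inclusive
    (7,1)@(15, 3): e=[0,0,14] → #  [on edge]
    (5,2)@(11, 5): e=[2,6,6] → #
    (6,2)@(13, 5): e=[8,-4,10] → ·
    (7,2)@(15, 5): e=[14,-14,14] → ·
    (4,3)@(9, 7): e=[10,2,2] → #
    (5,3)@(11, 7): e=[16,-8,6] → ·
    (0,4)@(1, 9): e=[0,28,-14] → ·  [on edge]
    (4,4)@(9, 9): e=[24,-12,2] → ·
    (0,6)@(1, 13): e=[28,0,-14] → ·  [on edge]
  covered (3 px):
    · · · · · · · ·
    · · · · · · · #
    · · · · · # · ·
    · · · · # · · ·
    · · · · · · · ·
    · · · · · · · ·
    · · · · · · · ·
    · · · · · · · ·
    · · · · · · · ·
T2:
  2·area = 8  (B↔C swapped to make it positive)
  edge (8, 0)→(14, 4): d=(6,4) inclusive
  edge (14, 4)→(6, 0): d=(-8,-4) inclusive
  edge (6, 0)→(8, 0): d=(2,0) inclusive
    (4,0)@(9, 1): e=[2,4,2] → #
    (5,0)@(11, 1): e=[-6,12,2] → ·
    (4,1)@(9, 3): e=[14,-12,6] → ·
  covered (1 px):
    · · · · # · · ·
    · · · · · · · ·
    · · · · · · · ·
    · · · · · · · ·
    · · · · · · · ·
    · · · · · · · ·
    · · · · · · · ·
    · · · · · · · ·
    · · · · · · · ·
T3:
  2·area = 24
  edge (1, 7)→(16, 16): d=(15,9) inclusive
  edge (16, 16)→(10, 14): d=(-6,-2) inclusive
  edge (10, 14)→(1, 7): d=(-9,-7) inclusive
    (0,3)@(1, 7): e=[0,24,0] → #  [on edge]
    (1,3)@(3, 7): e=[-18,28,14] → ·
    (0,4)@(1, 9): e=[30,12,-18] → ·
    (0,5)@(1, 11): e=[60,0,-36] → ·  [on edge]
    (3,5)@(7, 11): e=[6,12,6] → #
    (4,5)@(9, 11): e=[-12,16,20] → ·
    (3,6)@(7, 13): e=[36,0,-12] → ·  [on edge]
    (4,6)@(9, 13): e=[18,4,2] → #
    (5,6)@(11, 13): e=[0,8,16] → #  [on edge]
    (6,6)@(13, 13): e=[-18,12,30] → ·
    (4,7)@(9, 15): e=[48,-8,-16] → ·
    (5,7)@(11, 15): e=[30,-4,-2] → ·
    (6,7)@(13, 15): e=[12,0,12] → #  [on edge]
  covered (5 px):
    · · · · · · · ·
    · · · · · · · ·
    · · · · · · · ·
    # · · · · · · ·
    · · · · · · · ·
    · · · # · · · ·
    · · · · # # · ·
    · · · · · · # ·
    · · · · · · · ·
T4:
  2·area = 6
  edge (16, 14)→(12, 11): d=(-4,-3) inclusive
  edge (12, 11)→(2, 2): d=(-10,-9) inclusive
  edge (2, 2)→(16, 14): d=(14,12) inclusive
  covered (0 px):
    · · · · · · · ·
    · · · · · · · ·
    · · · · · · · ·
    · · · · · · · ·
    · · · · · · · ·
    · · · · · · · ·
    · · · · · · · ·
    · · · · · · · ·
    · · · · · · · ·

Final: [6,6,2]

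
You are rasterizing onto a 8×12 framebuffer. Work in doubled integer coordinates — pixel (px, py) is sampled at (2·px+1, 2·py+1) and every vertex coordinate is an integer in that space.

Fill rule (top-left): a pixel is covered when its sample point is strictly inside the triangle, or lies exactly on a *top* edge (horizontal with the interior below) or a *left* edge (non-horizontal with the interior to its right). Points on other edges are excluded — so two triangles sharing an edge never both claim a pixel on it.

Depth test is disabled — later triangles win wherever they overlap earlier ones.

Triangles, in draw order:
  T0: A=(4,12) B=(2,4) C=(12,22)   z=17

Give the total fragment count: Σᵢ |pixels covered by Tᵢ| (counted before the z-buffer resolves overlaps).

T0:
  2·area = 44
  edge (4, 12)→(2, 4): d=(-2,-8) top-left  bias=+0
  edge (2, 4)→(12, 22): d=(10,18) right/bottom  bias=-1
  edge (12, 22)→(4, 12): d=(-8,-10) top-left  bias=+0
    (1,3)@(3, 7): e=[2,12,30] → X
    (2,3)@(5, 7): e=[18,-24,50] → .
    (1,4)@(3, 9): e=[-2,32,14] → .
    (2,5)@(5, 11): e=[10,16,18] → X
    (3,5)@(7, 11): e=[26,-20,38] → .
    (2,6)@(5, 13): e=[6,36,2] → X
    (3,6)@(7, 13): e=[22,0,22] → .  [on edge]
    (2,7)@(5, 15): e=[2,56,-14] → .
    (3,7)@(7, 15): e=[18,20,6] → X
    (4,7)@(9, 15): e=[34,-16,26] → .
    (3,8)@(7, 17): e=[14,40,-10] → .
    (4,8)@(9, 17): e=[30,4,10] → X
  covered (5 px):
    . . . . . . . .
    . . . . . . . .
    . . . . . . . .
    . X . . . . . .
    . . . . . . . .
    . . X . . . . .
    . . X . . . . .
    . . . X . . . .
    . . . . X . . .
    . . . . . . . .
    . . . . . . . .
    . . . . . . . .

Final: 5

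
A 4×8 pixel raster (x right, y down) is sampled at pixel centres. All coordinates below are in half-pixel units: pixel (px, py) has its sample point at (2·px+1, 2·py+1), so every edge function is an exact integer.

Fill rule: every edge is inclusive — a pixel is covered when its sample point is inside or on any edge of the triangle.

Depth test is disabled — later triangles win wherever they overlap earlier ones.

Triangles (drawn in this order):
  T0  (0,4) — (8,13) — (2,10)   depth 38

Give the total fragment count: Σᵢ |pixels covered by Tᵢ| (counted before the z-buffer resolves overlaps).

T0:
  2·area = 30
  edge (0, 4)→(8, 13): d=(8,9) inclusive
  edge (8, 13)→(2, 10): d=(-6,-3) inclusive
  edge (2, 10)→(0, 4): d=(-2,-6) inclusive
    (0,3)@(1, 7): e=[15,15,0] → █  [on edge]
    (1,3)@(3, 7): e=[-3,21,12] → ·
    (0,4)@(1, 9): e=[31,3,-4] → ·
    (1,4)@(3, 9): e=[13,9,8] → █
    (2,4)@(5, 9): e=[-5,15,20] → ·
    (1,5)@(3, 11): e=[29,-3,4] → ·
    (2,5)@(5, 11): e=[11,3,16] → █
    (3,5)@(7, 11): e=[-7,9,28] → ·
    (1,6)@(3, 13): e=[45,-15,0] → ·  [on edge]
    (2,6)@(5, 13): e=[27,-9,12] → ·
  covered (3 px):
    · · · ·
    · · · ·
    · · · ·
    █ · · ·
    · █ · ·
    · · █ ·
    · · · ·
    · · · ·

Final: 3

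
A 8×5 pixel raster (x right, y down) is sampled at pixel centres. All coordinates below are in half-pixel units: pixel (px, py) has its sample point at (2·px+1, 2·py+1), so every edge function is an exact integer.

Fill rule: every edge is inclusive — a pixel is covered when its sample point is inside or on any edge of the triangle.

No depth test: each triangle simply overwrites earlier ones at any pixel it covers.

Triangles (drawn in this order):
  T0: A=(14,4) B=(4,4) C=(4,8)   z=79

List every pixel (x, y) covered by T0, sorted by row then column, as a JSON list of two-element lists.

T0:
  2·area = 40  (B↔C swapped to make it positive)
  edge (14, 4)→(4, 8): d=(-10,4) inclusive
  edge (4, 8)→(4, 4): d=(0,-4) inclusive
  edge (4, 4)→(14, 4): d=(10,0) inclusive
    (2,2)@(5, 5): e=[26,4,10] → #
    (3,2)@(7, 5): e=[18,12,10] → #
    (4,2)@(9, 5): e=[10,20,10] → #
    (5,2)@(11, 5): e=[2,28,10] → #
    (6,2)@(13, 5): e=[-6,36,10] → ·
    (2,3)@(5, 7): e=[6,4,30] → #
    (3,3)@(7, 7): e=[-2,12,30] → ·
    (4,3)@(9, 7): e=[-10,20,30] → ·
    (5,3)@(11, 7): e=[-18,28,30] → ·
    (2,4)@(5, 9): e=[-14,4,50] → ·
  covered (5 px):
    · · · · · · · ·
    · · · · · · · ·
    · · # # # # · ·
    · · # · · · · ·
    · · · · · · · ·

Final: [[2,2],[3,2],[4,2],[5,2],[2,3]]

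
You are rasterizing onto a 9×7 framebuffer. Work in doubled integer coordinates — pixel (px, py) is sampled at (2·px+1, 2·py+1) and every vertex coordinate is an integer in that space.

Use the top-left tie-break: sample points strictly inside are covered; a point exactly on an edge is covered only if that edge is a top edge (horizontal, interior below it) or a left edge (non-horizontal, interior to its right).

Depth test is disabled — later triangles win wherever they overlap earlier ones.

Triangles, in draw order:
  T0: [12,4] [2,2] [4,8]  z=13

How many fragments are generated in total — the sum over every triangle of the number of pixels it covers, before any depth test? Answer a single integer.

T0:
  2·area = 56  (B↔C swapped to make it positive)
  edge (12, 4)→(4, 8): d=(-8,4) right/bottom  bias=-1
  edge (4, 8)→(2, 2): d=(-2,-6) top-left  bias=+0
  edge (2, 2)→(12, 4): d=(10,2) right/bottom  bias=-1
    (1,1)@(3, 3): e=[44,4,8] → X
    (2,1)@(5, 3): e=[36,16,4] → X
    (3,1)@(7, 3): e=[28,28,0] → .  [on edge]
    (1,2)@(3, 5): e=[28,0,28] → X  [on edge]
    (3,2)@(7, 5): e=[12,24,20] → X
    (4,2)@(9, 5): e=[4,36,16] → X
    (5,2)@(11, 5): e=[-4,48,12] → .
    (8,2)@(17, 5): e=[-28,84,0] → .  [on edge]
    (1,3)@(3, 7): e=[12,-4,48] → .
    (2,3)@(5, 7): e=[4,8,44] → X
    (3,3)@(7, 7): e=[-4,20,40] → .
    (4,3)@(9, 7): e=[-12,32,36] → .
    (2,5)@(5, 11): e=[-28,0,84] → .  [on edge]
  covered (7 px):
    . . . . . . . . .
    . X X . . . . . .
    . X X X X . . . .
    . . X . . . . . .
    . . . . . . . . .
    . . . . . . . . .
    . . . . . . . . .

Answer: 7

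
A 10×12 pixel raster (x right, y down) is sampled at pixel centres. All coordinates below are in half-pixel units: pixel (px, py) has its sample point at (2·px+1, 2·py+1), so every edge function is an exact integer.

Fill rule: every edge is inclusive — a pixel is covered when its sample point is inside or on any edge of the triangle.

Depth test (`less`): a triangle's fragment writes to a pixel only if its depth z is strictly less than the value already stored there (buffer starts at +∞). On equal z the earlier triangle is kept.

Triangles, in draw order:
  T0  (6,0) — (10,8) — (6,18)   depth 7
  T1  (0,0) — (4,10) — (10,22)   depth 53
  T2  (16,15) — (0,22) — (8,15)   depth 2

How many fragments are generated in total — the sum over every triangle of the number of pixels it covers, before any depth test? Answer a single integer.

T0:
  2·area = 72
  edge (6, 0)→(10, 8): d=(4,8) inclusive
  edge (10, 8)→(6, 18): d=(-4,10) inclusive
  edge (6, 18)→(6, 0): d=(0,-18) inclusive
    (3,1)@(7, 3): e=[4,50,18] → #
    (4,1)@(9, 3): e=[-12,30,54] → ·
    (3,2)@(7, 5): e=[12,42,18] → #
    (4,2)@(9, 5): e=[-4,22,54] → ·
    (3,3)@(7, 7): e=[20,34,18] → #
    (4,3)@(9, 7): e=[4,14,54] → #
    (5,3)@(11, 7): e=[-12,-6,90] → ·
    (3,4)@(7, 9): e=[28,26,18] → #
    (5,4)@(11, 9): e=[-4,-14,90] → ·
    (3,5)@(7, 11): e=[36,18,18] → #
    (4,5)@(9, 11): e=[20,-2,54] → ·
    (3,6)@(7, 13): e=[44,10,18] → #
  covered (9 px):
    · · · · · · · · · ·
    · · · # · · · · · ·
    · · · # · · · · · ·
    · · · # # · · · · ·
    · · · # # · · · · ·
    · · · # · · · · · ·
    · · · # · · · · · ·
    · · · # · · · · · ·
    · · · · · · · · · ·
    · · · · · · · · · ·
    · · · · · · · · · ·
    · · · · · · · · · ·
T1:
  2·area = 12  (B↔C swapped to make it positive)
  edge (0, 0)→(10, 22): d=(10,22) inclusive
  edge (10, 22)→(4, 10): d=(-6,-12) inclusive
  edge (4, 10)→(0, 0): d=(-4,-10) inclusive
    (1,3)@(3, 7): e=[4,6,2] → #
    (2,3)@(5, 7): e=[-40,30,22] → ·
    (1,4)@(3, 9): e=[24,-6,-6] → ·
    (2,5)@(5, 11): e=[0,6,6] → #  [on edge]
    (3,5)@(7, 11): e=[-44,30,26] → ·
    (2,6)@(5, 13): e=[20,-6,-2] → ·
  covered (2 px):
    · · · · · · · · · ·
    · · · · · · · · · ·
    · · · · · · · · · ·
    · # · · · · · · · ·
    · · · · · · · · · ·
    · · # · · · · · · ·
    · · · · · · · · · ·
    · · · · · · · · · ·
    · · · · · · · · · ·
    · · · · · · · · · ·
    · · · · · · · · · ·
    · · · · · · · · · ·
T2:
  2·area = 56
  edge (16, 15)→(0, 22): d=(-16,7) inclusive
  edge (0, 22)→(8, 15): d=(8,-7) inclusive
  edge (8, 15)→(16, 15): d=(8,0) inclusive
    (0,7)@(1, 15): e=[105,-49,0] → ·  [on edge]
    (1,7)@(3, 15): e=[91,-35,0] → ·  [on edge]
    (2,7)@(5, 15): e=[77,-21,0] → ·  [on edge]
    (3,7)@(7, 15): e=[63,-7,0] → ·  [on edge]
    (4,7)@(9, 15): e=[49,7,0] → #  [on edge]
    (5,7)@(11, 15): e=[35,21,0] → #  [on edge]
    (6,7)@(13, 15): e=[21,35,0] → #  [on edge]
    (7,7)@(15, 15): e=[7,49,0] → #  [on edge]
    (8,7)@(17, 15): e=[-7,63,0] → ·  [on edge]
    (9,7)@(19, 15): e=[-21,77,0] → ·  [on edge]
    (3,8)@(7, 17): e=[31,9,16] → #
    (6,8)@(13, 17): e=[-11,51,16] → ·
  covered (8 px):
    · · · · · · · · · ·
    · · · · · · · · · ·
    · · · · · · · · · ·
    · · · · · · · · · ·
    · · · · · · · · · ·
    · · · · · · · · · ·
    · · · · · · · · · ·
    · · · · # # # # · ·
    · · · # # # · · · ·
    · · # · · · · · · ·
    · · · · · · · · · ·
    · · · · · · · · · ·

Answer: 19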